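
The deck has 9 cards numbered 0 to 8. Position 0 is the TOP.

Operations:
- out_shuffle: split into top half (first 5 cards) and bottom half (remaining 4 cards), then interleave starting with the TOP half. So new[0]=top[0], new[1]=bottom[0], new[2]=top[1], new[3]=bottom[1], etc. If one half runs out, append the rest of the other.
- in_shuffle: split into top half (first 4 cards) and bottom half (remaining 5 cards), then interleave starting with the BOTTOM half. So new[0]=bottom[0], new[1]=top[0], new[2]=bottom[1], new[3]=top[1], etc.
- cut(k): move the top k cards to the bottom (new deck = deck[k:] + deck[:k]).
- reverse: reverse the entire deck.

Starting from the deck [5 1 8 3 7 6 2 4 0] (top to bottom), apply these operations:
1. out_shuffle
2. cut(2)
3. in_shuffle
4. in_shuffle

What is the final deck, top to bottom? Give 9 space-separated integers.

After op 1 (out_shuffle): [5 6 1 2 8 4 3 0 7]
After op 2 (cut(2)): [1 2 8 4 3 0 7 5 6]
After op 3 (in_shuffle): [3 1 0 2 7 8 5 4 6]
After op 4 (in_shuffle): [7 3 8 1 5 0 4 2 6]

Answer: 7 3 8 1 5 0 4 2 6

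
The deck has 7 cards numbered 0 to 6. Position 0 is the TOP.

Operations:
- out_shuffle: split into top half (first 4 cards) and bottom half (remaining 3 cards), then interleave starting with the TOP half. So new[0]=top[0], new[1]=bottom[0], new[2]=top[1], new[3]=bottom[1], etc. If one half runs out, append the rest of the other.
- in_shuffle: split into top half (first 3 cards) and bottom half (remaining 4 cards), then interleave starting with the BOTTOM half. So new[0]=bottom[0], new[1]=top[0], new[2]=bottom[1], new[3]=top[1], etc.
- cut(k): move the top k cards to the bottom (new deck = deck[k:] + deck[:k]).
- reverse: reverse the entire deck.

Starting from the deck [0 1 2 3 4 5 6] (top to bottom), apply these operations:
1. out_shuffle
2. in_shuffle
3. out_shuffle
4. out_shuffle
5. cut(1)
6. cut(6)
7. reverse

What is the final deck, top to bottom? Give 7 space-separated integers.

Answer: 1 4 0 3 6 2 5

Derivation:
After op 1 (out_shuffle): [0 4 1 5 2 6 3]
After op 2 (in_shuffle): [5 0 2 4 6 1 3]
After op 3 (out_shuffle): [5 6 0 1 2 3 4]
After op 4 (out_shuffle): [5 2 6 3 0 4 1]
After op 5 (cut(1)): [2 6 3 0 4 1 5]
After op 6 (cut(6)): [5 2 6 3 0 4 1]
After op 7 (reverse): [1 4 0 3 6 2 5]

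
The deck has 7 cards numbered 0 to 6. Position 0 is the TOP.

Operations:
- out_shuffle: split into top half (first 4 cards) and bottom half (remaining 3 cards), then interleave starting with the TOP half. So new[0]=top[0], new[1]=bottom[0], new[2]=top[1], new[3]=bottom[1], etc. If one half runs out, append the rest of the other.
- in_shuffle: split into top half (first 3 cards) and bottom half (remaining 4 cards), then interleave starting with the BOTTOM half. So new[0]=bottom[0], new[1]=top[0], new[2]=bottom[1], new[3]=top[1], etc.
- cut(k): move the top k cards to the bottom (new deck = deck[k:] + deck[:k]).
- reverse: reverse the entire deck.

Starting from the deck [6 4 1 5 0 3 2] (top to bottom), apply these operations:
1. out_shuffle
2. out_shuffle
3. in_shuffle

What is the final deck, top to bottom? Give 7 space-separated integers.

Answer: 2 6 4 1 5 0 3

Derivation:
After op 1 (out_shuffle): [6 0 4 3 1 2 5]
After op 2 (out_shuffle): [6 1 0 2 4 5 3]
After op 3 (in_shuffle): [2 6 4 1 5 0 3]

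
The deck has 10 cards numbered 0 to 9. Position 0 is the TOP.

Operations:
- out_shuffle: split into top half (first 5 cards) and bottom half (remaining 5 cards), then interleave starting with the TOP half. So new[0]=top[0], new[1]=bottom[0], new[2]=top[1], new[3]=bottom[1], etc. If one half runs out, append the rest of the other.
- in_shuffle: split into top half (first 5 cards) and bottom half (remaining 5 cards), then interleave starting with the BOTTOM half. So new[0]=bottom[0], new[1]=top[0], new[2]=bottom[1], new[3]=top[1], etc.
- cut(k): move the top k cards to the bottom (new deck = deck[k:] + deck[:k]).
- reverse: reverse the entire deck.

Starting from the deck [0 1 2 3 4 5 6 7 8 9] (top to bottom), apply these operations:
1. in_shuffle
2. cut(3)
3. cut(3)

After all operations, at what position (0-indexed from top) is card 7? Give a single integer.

Answer: 8

Derivation:
After op 1 (in_shuffle): [5 0 6 1 7 2 8 3 9 4]
After op 2 (cut(3)): [1 7 2 8 3 9 4 5 0 6]
After op 3 (cut(3)): [8 3 9 4 5 0 6 1 7 2]
Card 7 is at position 8.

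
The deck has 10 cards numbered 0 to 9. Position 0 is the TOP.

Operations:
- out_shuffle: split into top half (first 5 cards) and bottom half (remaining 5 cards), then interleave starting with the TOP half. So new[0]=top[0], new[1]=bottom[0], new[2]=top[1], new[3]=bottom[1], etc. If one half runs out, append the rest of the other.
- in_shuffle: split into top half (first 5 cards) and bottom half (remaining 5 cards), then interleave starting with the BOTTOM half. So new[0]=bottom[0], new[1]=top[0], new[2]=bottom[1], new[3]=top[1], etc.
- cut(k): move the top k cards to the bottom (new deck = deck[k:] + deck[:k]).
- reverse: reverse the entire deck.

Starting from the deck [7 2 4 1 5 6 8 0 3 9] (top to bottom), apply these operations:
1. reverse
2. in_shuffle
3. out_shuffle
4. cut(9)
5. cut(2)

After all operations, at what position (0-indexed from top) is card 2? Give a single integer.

Answer: 2

Derivation:
After op 1 (reverse): [9 3 0 8 6 5 1 4 2 7]
After op 2 (in_shuffle): [5 9 1 3 4 0 2 8 7 6]
After op 3 (out_shuffle): [5 0 9 2 1 8 3 7 4 6]
After op 4 (cut(9)): [6 5 0 9 2 1 8 3 7 4]
After op 5 (cut(2)): [0 9 2 1 8 3 7 4 6 5]
Card 2 is at position 2.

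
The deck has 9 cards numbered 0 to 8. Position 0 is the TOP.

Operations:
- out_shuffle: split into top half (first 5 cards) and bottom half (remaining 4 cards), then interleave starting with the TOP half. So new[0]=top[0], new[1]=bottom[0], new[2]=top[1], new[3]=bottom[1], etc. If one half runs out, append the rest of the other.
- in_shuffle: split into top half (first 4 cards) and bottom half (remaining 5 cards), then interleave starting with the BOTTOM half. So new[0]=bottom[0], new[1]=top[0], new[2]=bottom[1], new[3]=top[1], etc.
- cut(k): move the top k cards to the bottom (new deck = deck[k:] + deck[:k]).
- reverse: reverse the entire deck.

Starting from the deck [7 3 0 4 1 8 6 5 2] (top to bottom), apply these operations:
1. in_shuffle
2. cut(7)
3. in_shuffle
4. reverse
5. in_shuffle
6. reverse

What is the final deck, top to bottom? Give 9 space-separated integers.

Answer: 8 1 4 0 3 7 2 5 6

Derivation:
After op 1 (in_shuffle): [1 7 8 3 6 0 5 4 2]
After op 2 (cut(7)): [4 2 1 7 8 3 6 0 5]
After op 3 (in_shuffle): [8 4 3 2 6 1 0 7 5]
After op 4 (reverse): [5 7 0 1 6 2 3 4 8]
After op 5 (in_shuffle): [6 5 2 7 3 0 4 1 8]
After op 6 (reverse): [8 1 4 0 3 7 2 5 6]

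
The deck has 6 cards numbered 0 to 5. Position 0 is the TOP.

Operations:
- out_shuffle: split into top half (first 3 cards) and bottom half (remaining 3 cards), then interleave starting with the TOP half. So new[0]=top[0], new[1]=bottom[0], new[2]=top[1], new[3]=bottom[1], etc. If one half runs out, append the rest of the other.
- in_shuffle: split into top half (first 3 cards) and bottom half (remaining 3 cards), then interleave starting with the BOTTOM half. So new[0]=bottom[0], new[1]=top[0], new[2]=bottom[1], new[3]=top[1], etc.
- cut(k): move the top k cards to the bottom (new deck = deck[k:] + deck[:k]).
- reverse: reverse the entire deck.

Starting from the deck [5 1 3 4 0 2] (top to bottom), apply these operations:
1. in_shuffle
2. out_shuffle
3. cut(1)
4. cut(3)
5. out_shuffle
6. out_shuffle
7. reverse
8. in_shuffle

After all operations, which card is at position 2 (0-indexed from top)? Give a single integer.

Answer: 5

Derivation:
After op 1 (in_shuffle): [4 5 0 1 2 3]
After op 2 (out_shuffle): [4 1 5 2 0 3]
After op 3 (cut(1)): [1 5 2 0 3 4]
After op 4 (cut(3)): [0 3 4 1 5 2]
After op 5 (out_shuffle): [0 1 3 5 4 2]
After op 6 (out_shuffle): [0 5 1 4 3 2]
After op 7 (reverse): [2 3 4 1 5 0]
After op 8 (in_shuffle): [1 2 5 3 0 4]
Position 2: card 5.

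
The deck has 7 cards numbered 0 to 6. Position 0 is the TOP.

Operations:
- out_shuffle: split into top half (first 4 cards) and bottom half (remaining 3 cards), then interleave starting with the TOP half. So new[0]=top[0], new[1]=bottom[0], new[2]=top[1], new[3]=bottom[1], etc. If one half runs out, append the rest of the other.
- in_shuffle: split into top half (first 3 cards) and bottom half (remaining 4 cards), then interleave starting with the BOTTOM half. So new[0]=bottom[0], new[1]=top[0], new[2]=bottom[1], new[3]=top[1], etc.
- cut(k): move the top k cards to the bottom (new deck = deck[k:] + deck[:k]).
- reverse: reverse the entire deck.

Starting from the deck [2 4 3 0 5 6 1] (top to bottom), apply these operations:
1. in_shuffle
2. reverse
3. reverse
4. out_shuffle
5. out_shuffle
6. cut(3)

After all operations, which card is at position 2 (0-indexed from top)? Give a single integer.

Answer: 4

Derivation:
After op 1 (in_shuffle): [0 2 5 4 6 3 1]
After op 2 (reverse): [1 3 6 4 5 2 0]
After op 3 (reverse): [0 2 5 4 6 3 1]
After op 4 (out_shuffle): [0 6 2 3 5 1 4]
After op 5 (out_shuffle): [0 5 6 1 2 4 3]
After op 6 (cut(3)): [1 2 4 3 0 5 6]
Position 2: card 4.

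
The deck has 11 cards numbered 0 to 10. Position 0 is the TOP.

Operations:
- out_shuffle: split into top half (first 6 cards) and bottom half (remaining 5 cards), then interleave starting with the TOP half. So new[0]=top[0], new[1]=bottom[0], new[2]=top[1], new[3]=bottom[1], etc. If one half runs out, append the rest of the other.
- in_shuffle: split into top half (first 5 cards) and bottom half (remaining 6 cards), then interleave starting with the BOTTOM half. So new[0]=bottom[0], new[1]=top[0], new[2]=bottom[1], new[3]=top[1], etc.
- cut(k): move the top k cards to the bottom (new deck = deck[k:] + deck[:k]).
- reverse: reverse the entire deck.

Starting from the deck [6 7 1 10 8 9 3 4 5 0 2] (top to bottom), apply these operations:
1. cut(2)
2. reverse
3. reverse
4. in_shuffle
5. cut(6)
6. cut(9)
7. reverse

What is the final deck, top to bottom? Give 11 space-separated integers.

After op 1 (cut(2)): [1 10 8 9 3 4 5 0 2 6 7]
After op 2 (reverse): [7 6 2 0 5 4 3 9 8 10 1]
After op 3 (reverse): [1 10 8 9 3 4 5 0 2 6 7]
After op 4 (in_shuffle): [4 1 5 10 0 8 2 9 6 3 7]
After op 5 (cut(6)): [2 9 6 3 7 4 1 5 10 0 8]
After op 6 (cut(9)): [0 8 2 9 6 3 7 4 1 5 10]
After op 7 (reverse): [10 5 1 4 7 3 6 9 2 8 0]

Answer: 10 5 1 4 7 3 6 9 2 8 0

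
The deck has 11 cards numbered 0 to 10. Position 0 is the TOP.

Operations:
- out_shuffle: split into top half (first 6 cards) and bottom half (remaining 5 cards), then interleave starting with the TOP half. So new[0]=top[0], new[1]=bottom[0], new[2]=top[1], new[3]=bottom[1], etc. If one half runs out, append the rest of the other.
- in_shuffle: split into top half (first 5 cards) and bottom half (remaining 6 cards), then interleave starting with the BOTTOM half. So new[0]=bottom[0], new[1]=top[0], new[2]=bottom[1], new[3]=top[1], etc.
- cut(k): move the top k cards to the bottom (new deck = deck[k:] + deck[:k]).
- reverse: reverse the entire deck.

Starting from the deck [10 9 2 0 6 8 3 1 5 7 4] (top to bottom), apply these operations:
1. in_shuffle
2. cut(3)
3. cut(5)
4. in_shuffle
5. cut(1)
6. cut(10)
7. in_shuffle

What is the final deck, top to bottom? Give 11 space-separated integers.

After op 1 (in_shuffle): [8 10 3 9 1 2 5 0 7 6 4]
After op 2 (cut(3)): [9 1 2 5 0 7 6 4 8 10 3]
After op 3 (cut(5)): [7 6 4 8 10 3 9 1 2 5 0]
After op 4 (in_shuffle): [3 7 9 6 1 4 2 8 5 10 0]
After op 5 (cut(1)): [7 9 6 1 4 2 8 5 10 0 3]
After op 6 (cut(10)): [3 7 9 6 1 4 2 8 5 10 0]
After op 7 (in_shuffle): [4 3 2 7 8 9 5 6 10 1 0]

Answer: 4 3 2 7 8 9 5 6 10 1 0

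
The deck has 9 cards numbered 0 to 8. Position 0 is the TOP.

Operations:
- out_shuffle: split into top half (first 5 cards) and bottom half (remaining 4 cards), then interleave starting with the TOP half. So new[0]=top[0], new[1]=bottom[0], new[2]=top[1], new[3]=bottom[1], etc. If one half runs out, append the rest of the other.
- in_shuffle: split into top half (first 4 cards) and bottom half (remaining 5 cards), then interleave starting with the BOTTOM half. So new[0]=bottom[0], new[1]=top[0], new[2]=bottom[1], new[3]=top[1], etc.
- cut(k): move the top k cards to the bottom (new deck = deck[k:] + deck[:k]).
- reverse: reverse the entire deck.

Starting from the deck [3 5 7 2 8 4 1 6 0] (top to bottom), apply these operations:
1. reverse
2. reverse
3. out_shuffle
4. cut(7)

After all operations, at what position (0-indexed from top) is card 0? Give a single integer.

After op 1 (reverse): [0 6 1 4 8 2 7 5 3]
After op 2 (reverse): [3 5 7 2 8 4 1 6 0]
After op 3 (out_shuffle): [3 4 5 1 7 6 2 0 8]
After op 4 (cut(7)): [0 8 3 4 5 1 7 6 2]
Card 0 is at position 0.

Answer: 0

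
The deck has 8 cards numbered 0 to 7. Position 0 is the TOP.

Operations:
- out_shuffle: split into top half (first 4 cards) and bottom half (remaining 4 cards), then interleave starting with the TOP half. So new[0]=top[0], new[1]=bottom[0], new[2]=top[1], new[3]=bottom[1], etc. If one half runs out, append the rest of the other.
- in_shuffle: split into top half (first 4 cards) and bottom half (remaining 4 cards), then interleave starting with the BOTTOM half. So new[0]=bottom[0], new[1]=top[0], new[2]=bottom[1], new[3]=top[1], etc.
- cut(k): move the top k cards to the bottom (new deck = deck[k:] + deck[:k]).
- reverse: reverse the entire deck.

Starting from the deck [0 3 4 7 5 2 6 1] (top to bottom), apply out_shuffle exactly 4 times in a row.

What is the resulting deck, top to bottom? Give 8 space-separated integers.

Answer: 0 5 3 2 4 6 7 1

Derivation:
After op 1 (out_shuffle): [0 5 3 2 4 6 7 1]
After op 2 (out_shuffle): [0 4 5 6 3 7 2 1]
After op 3 (out_shuffle): [0 3 4 7 5 2 6 1]
After op 4 (out_shuffle): [0 5 3 2 4 6 7 1]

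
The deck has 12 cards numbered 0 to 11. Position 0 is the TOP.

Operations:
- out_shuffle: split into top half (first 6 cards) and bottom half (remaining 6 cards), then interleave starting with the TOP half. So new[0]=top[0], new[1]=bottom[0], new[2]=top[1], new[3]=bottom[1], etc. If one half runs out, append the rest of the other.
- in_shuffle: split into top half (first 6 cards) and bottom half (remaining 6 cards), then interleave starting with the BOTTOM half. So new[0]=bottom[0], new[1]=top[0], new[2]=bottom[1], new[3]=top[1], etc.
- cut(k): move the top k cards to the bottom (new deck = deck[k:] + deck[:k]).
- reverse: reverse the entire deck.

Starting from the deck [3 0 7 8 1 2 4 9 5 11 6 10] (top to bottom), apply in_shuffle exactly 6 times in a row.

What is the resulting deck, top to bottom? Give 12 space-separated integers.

Answer: 10 6 11 5 9 4 2 1 8 7 0 3

Derivation:
After op 1 (in_shuffle): [4 3 9 0 5 7 11 8 6 1 10 2]
After op 2 (in_shuffle): [11 4 8 3 6 9 1 0 10 5 2 7]
After op 3 (in_shuffle): [1 11 0 4 10 8 5 3 2 6 7 9]
After op 4 (in_shuffle): [5 1 3 11 2 0 6 4 7 10 9 8]
After op 5 (in_shuffle): [6 5 4 1 7 3 10 11 9 2 8 0]
After op 6 (in_shuffle): [10 6 11 5 9 4 2 1 8 7 0 3]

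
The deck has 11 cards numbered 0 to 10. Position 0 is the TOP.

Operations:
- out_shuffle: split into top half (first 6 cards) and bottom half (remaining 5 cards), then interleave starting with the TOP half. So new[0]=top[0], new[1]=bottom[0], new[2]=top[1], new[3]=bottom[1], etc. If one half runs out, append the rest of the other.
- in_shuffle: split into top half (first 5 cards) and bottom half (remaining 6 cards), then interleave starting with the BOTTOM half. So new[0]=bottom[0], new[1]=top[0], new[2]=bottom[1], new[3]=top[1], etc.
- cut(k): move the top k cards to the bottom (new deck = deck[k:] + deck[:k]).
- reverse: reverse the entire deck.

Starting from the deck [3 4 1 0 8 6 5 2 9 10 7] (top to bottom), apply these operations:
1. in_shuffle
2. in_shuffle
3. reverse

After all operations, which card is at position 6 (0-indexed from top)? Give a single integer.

After op 1 (in_shuffle): [6 3 5 4 2 1 9 0 10 8 7]
After op 2 (in_shuffle): [1 6 9 3 0 5 10 4 8 2 7]
After op 3 (reverse): [7 2 8 4 10 5 0 3 9 6 1]
Position 6: card 0.

Answer: 0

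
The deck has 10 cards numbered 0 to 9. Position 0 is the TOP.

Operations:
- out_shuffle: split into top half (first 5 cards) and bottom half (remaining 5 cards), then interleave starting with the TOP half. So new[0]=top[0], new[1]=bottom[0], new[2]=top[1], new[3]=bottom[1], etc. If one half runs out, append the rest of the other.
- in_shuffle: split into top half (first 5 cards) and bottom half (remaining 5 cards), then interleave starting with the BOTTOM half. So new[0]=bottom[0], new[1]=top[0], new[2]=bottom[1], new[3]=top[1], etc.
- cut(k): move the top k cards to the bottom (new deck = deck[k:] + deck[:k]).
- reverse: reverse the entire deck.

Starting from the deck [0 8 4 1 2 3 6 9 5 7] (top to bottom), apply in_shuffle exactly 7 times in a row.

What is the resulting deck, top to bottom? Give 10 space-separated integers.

Answer: 9 2 8 7 6 1 0 5 3 4

Derivation:
After op 1 (in_shuffle): [3 0 6 8 9 4 5 1 7 2]
After op 2 (in_shuffle): [4 3 5 0 1 6 7 8 2 9]
After op 3 (in_shuffle): [6 4 7 3 8 5 2 0 9 1]
After op 4 (in_shuffle): [5 6 2 4 0 7 9 3 1 8]
After op 5 (in_shuffle): [7 5 9 6 3 2 1 4 8 0]
After op 6 (in_shuffle): [2 7 1 5 4 9 8 6 0 3]
After op 7 (in_shuffle): [9 2 8 7 6 1 0 5 3 4]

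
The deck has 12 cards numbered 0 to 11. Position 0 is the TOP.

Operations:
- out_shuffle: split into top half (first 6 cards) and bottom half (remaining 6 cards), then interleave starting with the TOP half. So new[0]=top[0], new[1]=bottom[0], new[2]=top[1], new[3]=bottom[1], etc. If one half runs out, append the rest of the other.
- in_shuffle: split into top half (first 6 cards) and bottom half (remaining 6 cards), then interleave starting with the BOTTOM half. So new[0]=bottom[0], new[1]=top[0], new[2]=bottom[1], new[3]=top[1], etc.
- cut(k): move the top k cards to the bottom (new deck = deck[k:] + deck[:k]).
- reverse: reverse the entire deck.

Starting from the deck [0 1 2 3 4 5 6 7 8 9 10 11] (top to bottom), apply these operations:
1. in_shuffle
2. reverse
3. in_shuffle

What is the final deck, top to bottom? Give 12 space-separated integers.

After op 1 (in_shuffle): [6 0 7 1 8 2 9 3 10 4 11 5]
After op 2 (reverse): [5 11 4 10 3 9 2 8 1 7 0 6]
After op 3 (in_shuffle): [2 5 8 11 1 4 7 10 0 3 6 9]

Answer: 2 5 8 11 1 4 7 10 0 3 6 9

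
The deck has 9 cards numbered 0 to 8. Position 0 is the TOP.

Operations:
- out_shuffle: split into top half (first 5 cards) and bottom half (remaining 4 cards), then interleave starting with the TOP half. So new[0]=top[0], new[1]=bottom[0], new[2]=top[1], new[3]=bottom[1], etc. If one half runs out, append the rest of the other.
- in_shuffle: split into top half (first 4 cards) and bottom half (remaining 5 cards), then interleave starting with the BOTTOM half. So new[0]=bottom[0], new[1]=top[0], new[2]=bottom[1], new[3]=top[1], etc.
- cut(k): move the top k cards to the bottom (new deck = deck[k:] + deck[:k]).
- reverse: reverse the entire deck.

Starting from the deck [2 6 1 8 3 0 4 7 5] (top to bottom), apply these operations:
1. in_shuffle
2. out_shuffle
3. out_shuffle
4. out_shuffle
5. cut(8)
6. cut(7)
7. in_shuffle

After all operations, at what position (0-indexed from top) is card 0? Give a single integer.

After op 1 (in_shuffle): [3 2 0 6 4 1 7 8 5]
After op 2 (out_shuffle): [3 1 2 7 0 8 6 5 4]
After op 3 (out_shuffle): [3 8 1 6 2 5 7 4 0]
After op 4 (out_shuffle): [3 5 8 7 1 4 6 0 2]
After op 5 (cut(8)): [2 3 5 8 7 1 4 6 0]
After op 6 (cut(7)): [6 0 2 3 5 8 7 1 4]
After op 7 (in_shuffle): [5 6 8 0 7 2 1 3 4]
Card 0 is at position 3.

Answer: 3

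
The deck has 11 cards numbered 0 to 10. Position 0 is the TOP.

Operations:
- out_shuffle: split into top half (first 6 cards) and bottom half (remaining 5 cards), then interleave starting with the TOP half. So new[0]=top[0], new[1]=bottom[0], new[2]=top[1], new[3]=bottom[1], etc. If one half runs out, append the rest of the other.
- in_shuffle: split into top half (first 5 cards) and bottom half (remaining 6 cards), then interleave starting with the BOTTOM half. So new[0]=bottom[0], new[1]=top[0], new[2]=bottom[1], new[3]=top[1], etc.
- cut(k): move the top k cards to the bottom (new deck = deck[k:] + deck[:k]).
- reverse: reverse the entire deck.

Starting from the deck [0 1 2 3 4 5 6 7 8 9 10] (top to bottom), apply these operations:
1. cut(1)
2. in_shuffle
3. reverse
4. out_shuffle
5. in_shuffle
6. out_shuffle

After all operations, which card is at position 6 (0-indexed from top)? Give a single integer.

Answer: 8

Derivation:
After op 1 (cut(1)): [1 2 3 4 5 6 7 8 9 10 0]
After op 2 (in_shuffle): [6 1 7 2 8 3 9 4 10 5 0]
After op 3 (reverse): [0 5 10 4 9 3 8 2 7 1 6]
After op 4 (out_shuffle): [0 8 5 2 10 7 4 1 9 6 3]
After op 5 (in_shuffle): [7 0 4 8 1 5 9 2 6 10 3]
After op 6 (out_shuffle): [7 9 0 2 4 6 8 10 1 3 5]
Position 6: card 8.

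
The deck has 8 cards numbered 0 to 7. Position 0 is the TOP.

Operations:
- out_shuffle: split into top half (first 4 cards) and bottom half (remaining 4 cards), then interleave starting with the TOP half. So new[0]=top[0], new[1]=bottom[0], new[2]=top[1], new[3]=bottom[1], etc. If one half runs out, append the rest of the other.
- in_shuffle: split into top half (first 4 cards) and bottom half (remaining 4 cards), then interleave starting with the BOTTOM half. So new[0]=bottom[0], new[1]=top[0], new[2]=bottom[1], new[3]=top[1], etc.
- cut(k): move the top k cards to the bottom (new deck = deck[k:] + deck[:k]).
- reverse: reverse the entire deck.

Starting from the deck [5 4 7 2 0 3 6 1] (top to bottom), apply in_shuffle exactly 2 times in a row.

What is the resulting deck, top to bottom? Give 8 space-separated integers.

After op 1 (in_shuffle): [0 5 3 4 6 7 1 2]
After op 2 (in_shuffle): [6 0 7 5 1 3 2 4]

Answer: 6 0 7 5 1 3 2 4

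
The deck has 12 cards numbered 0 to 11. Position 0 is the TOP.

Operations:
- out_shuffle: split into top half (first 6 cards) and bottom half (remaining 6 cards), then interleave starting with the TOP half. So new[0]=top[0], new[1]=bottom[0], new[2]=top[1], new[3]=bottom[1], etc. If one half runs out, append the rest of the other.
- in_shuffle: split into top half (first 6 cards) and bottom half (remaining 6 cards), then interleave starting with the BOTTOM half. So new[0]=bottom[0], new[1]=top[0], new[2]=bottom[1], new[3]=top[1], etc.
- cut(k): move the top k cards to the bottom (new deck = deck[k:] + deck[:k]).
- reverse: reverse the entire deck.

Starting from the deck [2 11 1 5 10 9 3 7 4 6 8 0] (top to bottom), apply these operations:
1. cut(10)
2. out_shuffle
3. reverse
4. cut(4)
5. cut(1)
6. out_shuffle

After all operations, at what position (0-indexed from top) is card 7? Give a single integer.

Answer: 11

Derivation:
After op 1 (cut(10)): [8 0 2 11 1 5 10 9 3 7 4 6]
After op 2 (out_shuffle): [8 10 0 9 2 3 11 7 1 4 5 6]
After op 3 (reverse): [6 5 4 1 7 11 3 2 9 0 10 8]
After op 4 (cut(4)): [7 11 3 2 9 0 10 8 6 5 4 1]
After op 5 (cut(1)): [11 3 2 9 0 10 8 6 5 4 1 7]
After op 6 (out_shuffle): [11 8 3 6 2 5 9 4 0 1 10 7]
Card 7 is at position 11.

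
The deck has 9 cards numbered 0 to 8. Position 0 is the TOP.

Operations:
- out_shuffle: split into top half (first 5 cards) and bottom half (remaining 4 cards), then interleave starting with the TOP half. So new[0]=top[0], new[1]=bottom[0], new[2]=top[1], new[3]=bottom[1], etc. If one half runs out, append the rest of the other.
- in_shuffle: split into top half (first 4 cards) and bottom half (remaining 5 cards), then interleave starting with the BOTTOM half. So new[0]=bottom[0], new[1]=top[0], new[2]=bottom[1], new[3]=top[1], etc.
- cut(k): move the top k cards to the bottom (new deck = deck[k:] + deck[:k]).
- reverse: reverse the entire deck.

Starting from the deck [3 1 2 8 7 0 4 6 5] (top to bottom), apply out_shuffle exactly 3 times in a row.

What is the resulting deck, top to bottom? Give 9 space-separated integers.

Answer: 3 5 6 4 0 7 8 2 1

Derivation:
After op 1 (out_shuffle): [3 0 1 4 2 6 8 5 7]
After op 2 (out_shuffle): [3 6 0 8 1 5 4 7 2]
After op 3 (out_shuffle): [3 5 6 4 0 7 8 2 1]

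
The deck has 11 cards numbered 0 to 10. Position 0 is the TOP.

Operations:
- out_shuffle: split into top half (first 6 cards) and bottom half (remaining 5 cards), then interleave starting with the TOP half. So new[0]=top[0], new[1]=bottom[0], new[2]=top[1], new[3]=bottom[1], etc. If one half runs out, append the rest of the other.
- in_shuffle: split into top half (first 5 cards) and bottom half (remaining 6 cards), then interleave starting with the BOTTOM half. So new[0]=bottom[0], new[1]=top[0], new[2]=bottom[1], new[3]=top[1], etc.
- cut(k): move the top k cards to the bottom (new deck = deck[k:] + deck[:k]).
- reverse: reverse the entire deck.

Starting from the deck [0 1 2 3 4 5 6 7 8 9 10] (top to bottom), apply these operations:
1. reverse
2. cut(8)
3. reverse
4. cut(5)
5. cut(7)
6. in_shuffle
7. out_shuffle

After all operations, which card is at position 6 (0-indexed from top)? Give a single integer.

Answer: 5

Derivation:
After op 1 (reverse): [10 9 8 7 6 5 4 3 2 1 0]
After op 2 (cut(8)): [2 1 0 10 9 8 7 6 5 4 3]
After op 3 (reverse): [3 4 5 6 7 8 9 10 0 1 2]
After op 4 (cut(5)): [8 9 10 0 1 2 3 4 5 6 7]
After op 5 (cut(7)): [4 5 6 7 8 9 10 0 1 2 3]
After op 6 (in_shuffle): [9 4 10 5 0 6 1 7 2 8 3]
After op 7 (out_shuffle): [9 1 4 7 10 2 5 8 0 3 6]
Position 6: card 5.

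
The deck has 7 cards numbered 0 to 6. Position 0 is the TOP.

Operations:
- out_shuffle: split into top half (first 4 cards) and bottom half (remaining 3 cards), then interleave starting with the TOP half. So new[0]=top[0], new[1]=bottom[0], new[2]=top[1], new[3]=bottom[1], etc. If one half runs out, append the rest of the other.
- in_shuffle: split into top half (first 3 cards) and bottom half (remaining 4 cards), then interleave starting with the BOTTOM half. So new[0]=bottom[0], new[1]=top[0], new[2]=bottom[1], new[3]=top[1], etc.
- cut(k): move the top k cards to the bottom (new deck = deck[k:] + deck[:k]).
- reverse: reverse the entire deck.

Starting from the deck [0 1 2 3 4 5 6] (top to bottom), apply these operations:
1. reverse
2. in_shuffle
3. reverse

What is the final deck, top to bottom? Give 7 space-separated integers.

After op 1 (reverse): [6 5 4 3 2 1 0]
After op 2 (in_shuffle): [3 6 2 5 1 4 0]
After op 3 (reverse): [0 4 1 5 2 6 3]

Answer: 0 4 1 5 2 6 3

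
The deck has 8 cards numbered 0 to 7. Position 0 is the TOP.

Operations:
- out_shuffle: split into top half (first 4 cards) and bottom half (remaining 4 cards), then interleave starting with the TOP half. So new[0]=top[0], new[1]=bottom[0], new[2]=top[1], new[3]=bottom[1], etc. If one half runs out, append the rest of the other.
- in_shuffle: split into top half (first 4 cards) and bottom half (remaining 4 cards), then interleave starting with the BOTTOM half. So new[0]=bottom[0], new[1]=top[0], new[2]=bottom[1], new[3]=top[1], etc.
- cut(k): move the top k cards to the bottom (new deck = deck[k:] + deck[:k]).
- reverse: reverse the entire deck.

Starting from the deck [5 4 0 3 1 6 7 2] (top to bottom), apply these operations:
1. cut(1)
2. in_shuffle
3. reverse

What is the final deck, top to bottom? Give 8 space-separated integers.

Answer: 1 5 3 2 0 7 4 6

Derivation:
After op 1 (cut(1)): [4 0 3 1 6 7 2 5]
After op 2 (in_shuffle): [6 4 7 0 2 3 5 1]
After op 3 (reverse): [1 5 3 2 0 7 4 6]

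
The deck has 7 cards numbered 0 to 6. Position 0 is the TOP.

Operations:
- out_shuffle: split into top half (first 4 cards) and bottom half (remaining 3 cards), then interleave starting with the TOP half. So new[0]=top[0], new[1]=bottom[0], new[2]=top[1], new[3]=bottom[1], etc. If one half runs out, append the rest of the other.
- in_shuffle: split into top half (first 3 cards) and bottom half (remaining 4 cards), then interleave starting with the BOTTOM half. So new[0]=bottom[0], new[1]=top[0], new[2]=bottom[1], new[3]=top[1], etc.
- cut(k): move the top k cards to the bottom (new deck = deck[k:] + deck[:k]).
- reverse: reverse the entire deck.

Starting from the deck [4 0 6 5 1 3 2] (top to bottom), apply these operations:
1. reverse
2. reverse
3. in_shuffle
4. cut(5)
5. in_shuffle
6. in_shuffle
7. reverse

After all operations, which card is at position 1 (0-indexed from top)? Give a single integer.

After op 1 (reverse): [2 3 1 5 6 0 4]
After op 2 (reverse): [4 0 6 5 1 3 2]
After op 3 (in_shuffle): [5 4 1 0 3 6 2]
After op 4 (cut(5)): [6 2 5 4 1 0 3]
After op 5 (in_shuffle): [4 6 1 2 0 5 3]
After op 6 (in_shuffle): [2 4 0 6 5 1 3]
After op 7 (reverse): [3 1 5 6 0 4 2]
Position 1: card 1.

Answer: 1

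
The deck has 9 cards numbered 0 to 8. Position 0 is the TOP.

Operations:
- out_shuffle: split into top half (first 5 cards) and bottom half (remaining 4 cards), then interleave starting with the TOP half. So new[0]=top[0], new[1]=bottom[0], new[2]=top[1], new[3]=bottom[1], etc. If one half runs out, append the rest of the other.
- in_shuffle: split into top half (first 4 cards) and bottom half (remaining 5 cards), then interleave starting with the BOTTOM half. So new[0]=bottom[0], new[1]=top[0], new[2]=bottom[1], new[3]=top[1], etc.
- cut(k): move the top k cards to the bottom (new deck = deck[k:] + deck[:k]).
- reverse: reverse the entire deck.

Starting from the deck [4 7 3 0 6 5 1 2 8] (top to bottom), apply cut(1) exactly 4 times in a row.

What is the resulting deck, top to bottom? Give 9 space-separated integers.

After op 1 (cut(1)): [7 3 0 6 5 1 2 8 4]
After op 2 (cut(1)): [3 0 6 5 1 2 8 4 7]
After op 3 (cut(1)): [0 6 5 1 2 8 4 7 3]
After op 4 (cut(1)): [6 5 1 2 8 4 7 3 0]

Answer: 6 5 1 2 8 4 7 3 0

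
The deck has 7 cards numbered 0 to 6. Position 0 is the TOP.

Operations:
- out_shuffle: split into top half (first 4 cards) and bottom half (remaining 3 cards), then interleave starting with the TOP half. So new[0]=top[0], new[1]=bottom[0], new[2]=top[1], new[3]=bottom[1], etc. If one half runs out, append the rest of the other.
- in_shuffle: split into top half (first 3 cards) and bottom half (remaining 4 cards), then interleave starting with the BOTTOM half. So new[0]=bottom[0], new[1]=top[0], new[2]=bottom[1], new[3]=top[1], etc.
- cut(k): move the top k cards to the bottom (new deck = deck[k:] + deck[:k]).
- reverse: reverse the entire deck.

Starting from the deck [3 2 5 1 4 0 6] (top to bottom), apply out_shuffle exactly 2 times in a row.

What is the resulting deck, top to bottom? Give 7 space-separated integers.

Answer: 3 5 4 6 2 1 0

Derivation:
After op 1 (out_shuffle): [3 4 2 0 5 6 1]
After op 2 (out_shuffle): [3 5 4 6 2 1 0]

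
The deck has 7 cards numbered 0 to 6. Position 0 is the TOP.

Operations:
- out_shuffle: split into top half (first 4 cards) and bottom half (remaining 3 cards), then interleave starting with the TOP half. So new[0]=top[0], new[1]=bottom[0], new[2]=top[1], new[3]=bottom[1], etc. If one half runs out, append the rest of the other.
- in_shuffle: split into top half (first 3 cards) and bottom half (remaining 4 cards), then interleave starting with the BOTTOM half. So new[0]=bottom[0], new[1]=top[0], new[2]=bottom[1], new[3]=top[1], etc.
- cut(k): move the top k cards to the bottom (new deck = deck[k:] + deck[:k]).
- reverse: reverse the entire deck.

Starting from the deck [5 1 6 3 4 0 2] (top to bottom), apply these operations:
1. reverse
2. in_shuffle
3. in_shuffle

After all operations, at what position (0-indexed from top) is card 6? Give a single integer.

Answer: 5

Derivation:
After op 1 (reverse): [2 0 4 3 6 1 5]
After op 2 (in_shuffle): [3 2 6 0 1 4 5]
After op 3 (in_shuffle): [0 3 1 2 4 6 5]
Card 6 is at position 5.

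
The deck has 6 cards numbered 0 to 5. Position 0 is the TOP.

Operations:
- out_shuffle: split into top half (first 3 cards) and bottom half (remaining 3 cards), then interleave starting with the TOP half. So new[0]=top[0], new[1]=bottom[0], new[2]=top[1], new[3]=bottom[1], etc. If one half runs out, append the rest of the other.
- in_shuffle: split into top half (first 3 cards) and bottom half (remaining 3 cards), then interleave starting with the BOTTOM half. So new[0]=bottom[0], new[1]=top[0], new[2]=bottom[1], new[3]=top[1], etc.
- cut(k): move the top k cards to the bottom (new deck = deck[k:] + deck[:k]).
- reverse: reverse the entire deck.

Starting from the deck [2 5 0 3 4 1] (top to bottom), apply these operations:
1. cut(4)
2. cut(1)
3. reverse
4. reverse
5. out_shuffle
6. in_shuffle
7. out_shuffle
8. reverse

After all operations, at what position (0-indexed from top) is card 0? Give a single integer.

After op 1 (cut(4)): [4 1 2 5 0 3]
After op 2 (cut(1)): [1 2 5 0 3 4]
After op 3 (reverse): [4 3 0 5 2 1]
After op 4 (reverse): [1 2 5 0 3 4]
After op 5 (out_shuffle): [1 0 2 3 5 4]
After op 6 (in_shuffle): [3 1 5 0 4 2]
After op 7 (out_shuffle): [3 0 1 4 5 2]
After op 8 (reverse): [2 5 4 1 0 3]
Card 0 is at position 4.

Answer: 4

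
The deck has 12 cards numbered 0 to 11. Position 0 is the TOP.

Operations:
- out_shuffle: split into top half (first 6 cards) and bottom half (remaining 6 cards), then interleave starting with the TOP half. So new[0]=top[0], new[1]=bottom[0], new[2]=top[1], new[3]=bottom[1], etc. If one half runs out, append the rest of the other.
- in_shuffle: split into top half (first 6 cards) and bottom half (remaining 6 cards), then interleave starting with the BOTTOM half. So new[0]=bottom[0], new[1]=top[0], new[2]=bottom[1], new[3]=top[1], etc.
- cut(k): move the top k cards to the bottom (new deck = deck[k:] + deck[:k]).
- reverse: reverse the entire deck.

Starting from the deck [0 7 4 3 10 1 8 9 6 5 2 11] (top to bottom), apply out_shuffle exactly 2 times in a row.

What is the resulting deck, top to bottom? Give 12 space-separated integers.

Answer: 0 3 8 5 7 10 9 2 4 1 6 11

Derivation:
After op 1 (out_shuffle): [0 8 7 9 4 6 3 5 10 2 1 11]
After op 2 (out_shuffle): [0 3 8 5 7 10 9 2 4 1 6 11]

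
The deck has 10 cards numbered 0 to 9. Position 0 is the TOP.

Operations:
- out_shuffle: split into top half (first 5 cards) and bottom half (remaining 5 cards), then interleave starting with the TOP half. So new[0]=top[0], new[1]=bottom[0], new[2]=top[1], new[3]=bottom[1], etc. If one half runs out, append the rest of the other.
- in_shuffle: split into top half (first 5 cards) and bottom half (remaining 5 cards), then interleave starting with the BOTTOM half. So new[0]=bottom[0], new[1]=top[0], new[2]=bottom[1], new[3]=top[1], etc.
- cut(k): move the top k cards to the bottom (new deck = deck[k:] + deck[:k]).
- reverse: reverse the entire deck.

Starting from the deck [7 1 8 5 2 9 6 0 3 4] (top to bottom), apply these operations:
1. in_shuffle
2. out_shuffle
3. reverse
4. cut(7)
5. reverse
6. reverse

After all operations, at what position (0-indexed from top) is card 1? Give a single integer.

After op 1 (in_shuffle): [9 7 6 1 0 8 3 5 4 2]
After op 2 (out_shuffle): [9 8 7 3 6 5 1 4 0 2]
After op 3 (reverse): [2 0 4 1 5 6 3 7 8 9]
After op 4 (cut(7)): [7 8 9 2 0 4 1 5 6 3]
After op 5 (reverse): [3 6 5 1 4 0 2 9 8 7]
After op 6 (reverse): [7 8 9 2 0 4 1 5 6 3]
Card 1 is at position 6.

Answer: 6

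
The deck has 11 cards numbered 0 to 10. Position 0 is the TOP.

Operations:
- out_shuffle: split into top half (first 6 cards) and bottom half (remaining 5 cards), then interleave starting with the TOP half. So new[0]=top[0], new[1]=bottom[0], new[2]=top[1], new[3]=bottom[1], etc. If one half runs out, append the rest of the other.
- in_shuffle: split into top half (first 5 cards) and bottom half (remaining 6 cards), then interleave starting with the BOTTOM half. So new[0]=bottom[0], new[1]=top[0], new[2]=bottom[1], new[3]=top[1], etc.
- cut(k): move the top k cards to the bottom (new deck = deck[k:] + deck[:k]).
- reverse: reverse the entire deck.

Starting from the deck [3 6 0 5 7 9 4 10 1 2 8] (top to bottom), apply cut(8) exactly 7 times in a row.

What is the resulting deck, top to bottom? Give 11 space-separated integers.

After op 1 (cut(8)): [1 2 8 3 6 0 5 7 9 4 10]
After op 2 (cut(8)): [9 4 10 1 2 8 3 6 0 5 7]
After op 3 (cut(8)): [0 5 7 9 4 10 1 2 8 3 6]
After op 4 (cut(8)): [8 3 6 0 5 7 9 4 10 1 2]
After op 5 (cut(8)): [10 1 2 8 3 6 0 5 7 9 4]
After op 6 (cut(8)): [7 9 4 10 1 2 8 3 6 0 5]
After op 7 (cut(8)): [6 0 5 7 9 4 10 1 2 8 3]

Answer: 6 0 5 7 9 4 10 1 2 8 3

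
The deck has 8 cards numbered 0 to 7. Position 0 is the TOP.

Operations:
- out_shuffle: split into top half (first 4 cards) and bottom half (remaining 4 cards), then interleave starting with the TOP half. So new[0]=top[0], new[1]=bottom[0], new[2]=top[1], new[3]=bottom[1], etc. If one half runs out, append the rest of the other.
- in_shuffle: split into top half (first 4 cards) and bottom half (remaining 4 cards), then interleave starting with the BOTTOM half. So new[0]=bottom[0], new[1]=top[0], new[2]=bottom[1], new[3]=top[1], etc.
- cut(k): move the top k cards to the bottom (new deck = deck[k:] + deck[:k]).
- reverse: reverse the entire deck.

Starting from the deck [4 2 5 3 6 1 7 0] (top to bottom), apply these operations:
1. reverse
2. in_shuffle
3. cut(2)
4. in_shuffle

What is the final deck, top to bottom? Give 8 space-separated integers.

Answer: 4 5 6 7 3 2 0 1

Derivation:
After op 1 (reverse): [0 7 1 6 3 5 2 4]
After op 2 (in_shuffle): [3 0 5 7 2 1 4 6]
After op 3 (cut(2)): [5 7 2 1 4 6 3 0]
After op 4 (in_shuffle): [4 5 6 7 3 2 0 1]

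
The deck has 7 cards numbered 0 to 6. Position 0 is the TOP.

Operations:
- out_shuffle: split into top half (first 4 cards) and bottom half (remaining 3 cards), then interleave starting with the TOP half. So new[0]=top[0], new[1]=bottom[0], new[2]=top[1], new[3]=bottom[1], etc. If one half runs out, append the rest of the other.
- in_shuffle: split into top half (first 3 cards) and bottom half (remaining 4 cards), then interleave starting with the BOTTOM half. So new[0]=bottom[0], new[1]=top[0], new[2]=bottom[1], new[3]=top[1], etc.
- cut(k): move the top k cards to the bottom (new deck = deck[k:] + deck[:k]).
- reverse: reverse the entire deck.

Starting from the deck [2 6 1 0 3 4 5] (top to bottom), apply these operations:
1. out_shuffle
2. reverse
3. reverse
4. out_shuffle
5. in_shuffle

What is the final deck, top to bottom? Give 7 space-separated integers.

Answer: 5 2 6 1 0 3 4

Derivation:
After op 1 (out_shuffle): [2 3 6 4 1 5 0]
After op 2 (reverse): [0 5 1 4 6 3 2]
After op 3 (reverse): [2 3 6 4 1 5 0]
After op 4 (out_shuffle): [2 1 3 5 6 0 4]
After op 5 (in_shuffle): [5 2 6 1 0 3 4]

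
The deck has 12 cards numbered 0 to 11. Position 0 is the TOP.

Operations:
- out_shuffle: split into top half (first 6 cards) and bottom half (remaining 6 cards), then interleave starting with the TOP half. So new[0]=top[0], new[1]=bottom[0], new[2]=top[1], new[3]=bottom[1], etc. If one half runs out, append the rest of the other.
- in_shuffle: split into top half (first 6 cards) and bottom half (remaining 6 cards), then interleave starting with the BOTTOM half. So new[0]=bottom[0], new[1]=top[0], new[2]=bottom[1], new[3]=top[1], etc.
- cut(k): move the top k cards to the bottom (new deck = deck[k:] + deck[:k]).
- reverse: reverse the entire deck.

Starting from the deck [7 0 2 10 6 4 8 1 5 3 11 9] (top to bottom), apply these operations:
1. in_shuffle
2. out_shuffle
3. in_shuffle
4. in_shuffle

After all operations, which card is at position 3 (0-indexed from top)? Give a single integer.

Answer: 8

Derivation:
After op 1 (in_shuffle): [8 7 1 0 5 2 3 10 11 6 9 4]
After op 2 (out_shuffle): [8 3 7 10 1 11 0 6 5 9 2 4]
After op 3 (in_shuffle): [0 8 6 3 5 7 9 10 2 1 4 11]
After op 4 (in_shuffle): [9 0 10 8 2 6 1 3 4 5 11 7]
Position 3: card 8.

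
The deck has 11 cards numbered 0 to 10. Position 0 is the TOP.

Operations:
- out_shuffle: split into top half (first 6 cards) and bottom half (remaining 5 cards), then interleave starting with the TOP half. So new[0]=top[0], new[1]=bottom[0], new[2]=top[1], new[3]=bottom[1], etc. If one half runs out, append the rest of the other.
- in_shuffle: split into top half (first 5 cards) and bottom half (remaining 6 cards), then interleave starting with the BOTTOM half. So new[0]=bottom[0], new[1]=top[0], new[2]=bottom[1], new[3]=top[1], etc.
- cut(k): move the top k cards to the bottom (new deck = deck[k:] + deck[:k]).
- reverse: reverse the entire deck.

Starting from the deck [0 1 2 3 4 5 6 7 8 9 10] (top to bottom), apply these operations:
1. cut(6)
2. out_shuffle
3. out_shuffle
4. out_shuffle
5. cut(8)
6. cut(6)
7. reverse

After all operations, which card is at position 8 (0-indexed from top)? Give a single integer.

After op 1 (cut(6)): [6 7 8 9 10 0 1 2 3 4 5]
After op 2 (out_shuffle): [6 1 7 2 8 3 9 4 10 5 0]
After op 3 (out_shuffle): [6 9 1 4 7 10 2 5 8 0 3]
After op 4 (out_shuffle): [6 2 9 5 1 8 4 0 7 3 10]
After op 5 (cut(8)): [7 3 10 6 2 9 5 1 8 4 0]
After op 6 (cut(6)): [5 1 8 4 0 7 3 10 6 2 9]
After op 7 (reverse): [9 2 6 10 3 7 0 4 8 1 5]
Position 8: card 8.

Answer: 8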